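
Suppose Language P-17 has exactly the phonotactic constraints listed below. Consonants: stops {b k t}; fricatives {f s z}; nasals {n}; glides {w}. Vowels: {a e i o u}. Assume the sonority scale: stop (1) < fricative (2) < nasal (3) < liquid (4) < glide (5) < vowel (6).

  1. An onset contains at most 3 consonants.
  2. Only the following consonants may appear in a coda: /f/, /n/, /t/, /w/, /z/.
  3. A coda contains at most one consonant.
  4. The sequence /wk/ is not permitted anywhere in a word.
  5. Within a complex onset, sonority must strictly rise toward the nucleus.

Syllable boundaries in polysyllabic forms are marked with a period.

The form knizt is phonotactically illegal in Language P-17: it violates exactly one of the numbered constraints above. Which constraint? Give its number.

knizt: syllable 1 coda /zt/ has 2 consonants (> 1).
This is a violation of constraint 3: "A coda contains at most one consonant."
The remaining constraints (1, 2, 4, 5) are satisfied.

3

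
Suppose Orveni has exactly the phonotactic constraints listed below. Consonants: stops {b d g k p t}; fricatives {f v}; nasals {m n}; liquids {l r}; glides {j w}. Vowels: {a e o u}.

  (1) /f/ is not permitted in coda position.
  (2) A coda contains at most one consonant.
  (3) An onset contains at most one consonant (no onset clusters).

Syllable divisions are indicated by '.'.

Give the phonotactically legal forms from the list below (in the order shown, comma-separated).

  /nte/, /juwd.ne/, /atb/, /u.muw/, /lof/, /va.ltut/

/nte/ — violates constraint 3: syllable 1 onset /nt/ has 2 consonants (> 1) → phonotactically illegal
/juwd.ne/ — violates constraint 2: syllable 1 coda /wd/ has 2 consonants (> 1) → phonotactically illegal
/atb/ — violates constraint 2: syllable 1 coda /tb/ has 2 consonants (> 1) → phonotactically illegal
/u.muw/ — σ1 onset /∅/, coda /∅/ ok; σ2 onset /m/, coda /w/ ok → phonotactically legal
/lof/ — violates constraint 1: syllable 1 coda contains /f/ → phonotactically illegal
/va.ltut/ — violates constraint 3: syllable 2 onset /lt/ has 2 consonants (> 1) → phonotactically illegal

/u.muw/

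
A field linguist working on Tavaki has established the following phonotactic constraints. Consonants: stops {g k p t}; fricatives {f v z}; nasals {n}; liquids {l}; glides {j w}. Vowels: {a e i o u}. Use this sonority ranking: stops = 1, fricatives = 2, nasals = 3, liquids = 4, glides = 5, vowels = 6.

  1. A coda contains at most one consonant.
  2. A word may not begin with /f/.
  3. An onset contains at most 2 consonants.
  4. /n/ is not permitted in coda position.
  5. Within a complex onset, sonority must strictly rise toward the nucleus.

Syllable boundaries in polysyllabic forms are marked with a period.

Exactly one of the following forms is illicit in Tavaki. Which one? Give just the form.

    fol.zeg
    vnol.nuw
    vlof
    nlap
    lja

fol.zeg — violates constraint 2: word begins with /f/ → illicit
vnol.nuw — σ1 onset /vn/ (2→3 rises), coda /l/ ok; σ2 onset /n/, coda /w/ ok → licit
vlof — σ1 onset /vl/ (2→4 rises), coda /f/ ok → licit
nlap — σ1 onset /nl/ (3→4 rises), coda /p/ ok → licit
lja — σ1 onset /lj/ (4→5 rises), coda /∅/ ok → licit

fol.zeg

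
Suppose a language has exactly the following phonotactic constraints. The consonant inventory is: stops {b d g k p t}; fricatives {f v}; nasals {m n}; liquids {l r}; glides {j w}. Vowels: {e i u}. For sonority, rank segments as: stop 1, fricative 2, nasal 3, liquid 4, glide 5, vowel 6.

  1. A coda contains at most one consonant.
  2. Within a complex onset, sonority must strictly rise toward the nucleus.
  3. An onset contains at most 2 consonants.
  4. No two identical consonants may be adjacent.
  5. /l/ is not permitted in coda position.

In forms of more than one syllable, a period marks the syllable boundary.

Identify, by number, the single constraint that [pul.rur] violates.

[pul.rur]: syllable 1 coda contains /l/.
This is a violation of constraint 5: "/l/ is not permitted in coda position."
The remaining constraints (1, 2, 3, 4) are satisfied.

5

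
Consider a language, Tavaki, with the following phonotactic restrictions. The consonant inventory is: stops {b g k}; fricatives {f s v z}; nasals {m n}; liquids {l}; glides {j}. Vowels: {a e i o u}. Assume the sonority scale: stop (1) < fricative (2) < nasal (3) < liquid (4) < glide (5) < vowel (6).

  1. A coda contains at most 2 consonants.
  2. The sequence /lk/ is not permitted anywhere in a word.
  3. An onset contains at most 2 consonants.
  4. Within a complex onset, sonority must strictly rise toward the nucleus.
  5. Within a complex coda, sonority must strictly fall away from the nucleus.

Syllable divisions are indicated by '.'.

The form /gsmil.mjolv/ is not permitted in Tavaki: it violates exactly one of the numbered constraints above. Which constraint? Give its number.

3

/gsmil.mjolv/: syllable 1 onset /gsm/ has 3 consonants (> 2).
This is a violation of constraint 3: "An onset contains at most 2 consonants."
The remaining constraints (1, 2, 4, 5) are satisfied.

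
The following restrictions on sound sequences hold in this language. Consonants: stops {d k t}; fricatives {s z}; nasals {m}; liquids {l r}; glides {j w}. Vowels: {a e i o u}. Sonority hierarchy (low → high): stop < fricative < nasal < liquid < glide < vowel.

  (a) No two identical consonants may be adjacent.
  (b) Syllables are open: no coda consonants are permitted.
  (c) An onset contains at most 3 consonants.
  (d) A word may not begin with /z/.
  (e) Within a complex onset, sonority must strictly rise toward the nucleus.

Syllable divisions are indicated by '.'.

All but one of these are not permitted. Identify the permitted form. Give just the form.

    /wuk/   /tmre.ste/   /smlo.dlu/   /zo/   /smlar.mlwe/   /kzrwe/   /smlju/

/wuk/ — violates constraint (b): syllable 1 coda /k/ has 1 consonant (> 0) → not permitted
/tmre.ste/ — violates constraint (e): syllable 2 onset /st/: /s/ (fricative, 2) → /t/ (stop, 1) does not rise → not permitted
/smlo.dlu/ — σ1 onset /sml/ (2→3→4 rises), coda /∅/ ok; σ2 onset /dl/ (1→4 rises), coda /∅/ ok → permitted
/zo/ — violates constraint (d): word begins with /z/ → not permitted
/smlar.mlwe/ — violates constraint (b): syllable 1 coda /r/ has 1 consonant (> 0) → not permitted
/kzrwe/ — violates constraint (c): syllable 1 onset /kzrw/ has 4 consonants (> 3) → not permitted
/smlju/ — violates constraint (c): syllable 1 onset /smlj/ has 4 consonants (> 3) → not permitted

/smlo.dlu/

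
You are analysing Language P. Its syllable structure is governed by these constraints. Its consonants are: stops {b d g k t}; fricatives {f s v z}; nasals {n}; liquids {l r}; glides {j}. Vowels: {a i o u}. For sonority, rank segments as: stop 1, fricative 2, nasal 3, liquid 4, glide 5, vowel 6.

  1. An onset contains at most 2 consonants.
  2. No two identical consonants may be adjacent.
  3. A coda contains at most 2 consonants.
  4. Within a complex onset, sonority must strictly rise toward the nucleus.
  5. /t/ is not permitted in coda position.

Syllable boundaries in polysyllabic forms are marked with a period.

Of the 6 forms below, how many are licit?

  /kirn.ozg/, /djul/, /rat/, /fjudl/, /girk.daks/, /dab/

/kirn.ozg/ — σ1 onset /k/, coda /rn/ (2C) ok; σ2 onset /∅/, coda /zg/ (2C) ok → licit
/djul/ — σ1 onset /dj/ (1→5 rises), coda /l/ ok → licit
/rat/ — violates constraint 5: syllable 1 coda contains /t/ → illicit
/fjudl/ — σ1 onset /fj/ (2→5 rises), coda /dl/ (2C) ok → licit
/girk.daks/ — σ1 onset /g/, coda /rk/ (2C) ok; σ2 onset /d/, coda /ks/ (2C) ok → licit
/dab/ — σ1 onset /d/, coda /b/ ok → licit
Licit: /kirn.ozg/, /djul/, /fjudl/, /girk.daks/, /dab/ → 5.

5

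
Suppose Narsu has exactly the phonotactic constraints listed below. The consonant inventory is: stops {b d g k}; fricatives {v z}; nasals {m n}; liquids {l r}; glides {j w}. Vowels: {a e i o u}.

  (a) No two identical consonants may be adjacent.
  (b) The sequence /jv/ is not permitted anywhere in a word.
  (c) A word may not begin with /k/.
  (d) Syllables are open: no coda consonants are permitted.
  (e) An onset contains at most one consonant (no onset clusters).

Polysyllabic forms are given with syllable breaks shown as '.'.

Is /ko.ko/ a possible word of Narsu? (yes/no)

no

/ko.ko/ — violates constraint (c): word begins with /k/ → ill-formed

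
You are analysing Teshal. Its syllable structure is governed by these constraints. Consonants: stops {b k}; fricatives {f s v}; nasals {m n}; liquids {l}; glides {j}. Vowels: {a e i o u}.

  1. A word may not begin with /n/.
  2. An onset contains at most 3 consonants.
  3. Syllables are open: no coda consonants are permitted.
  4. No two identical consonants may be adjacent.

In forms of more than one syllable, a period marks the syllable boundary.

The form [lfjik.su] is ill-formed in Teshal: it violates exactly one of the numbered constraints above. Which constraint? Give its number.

3

[lfjik.su]: syllable 1 coda /k/ has 1 consonant (> 0).
This is a violation of constraint 3: "Syllables are open: no coda consonants are permitted."
The remaining constraints (1, 2, 4) are satisfied.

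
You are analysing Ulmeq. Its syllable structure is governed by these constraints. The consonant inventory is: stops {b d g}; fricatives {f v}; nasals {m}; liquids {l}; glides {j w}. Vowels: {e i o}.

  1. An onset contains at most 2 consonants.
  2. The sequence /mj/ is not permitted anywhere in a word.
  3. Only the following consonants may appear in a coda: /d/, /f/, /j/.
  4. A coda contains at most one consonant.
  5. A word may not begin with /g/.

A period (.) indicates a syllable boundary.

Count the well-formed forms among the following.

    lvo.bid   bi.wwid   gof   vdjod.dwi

2

lvo.bid — σ1 onset /lv/ (2C), coda /∅/ ok; σ2 onset /b/, coda /d/ ok → well-formed
bi.wwid — σ1 onset /b/, coda /∅/ ok; σ2 onset /ww/ (2C), coda /d/ ok → well-formed
gof — violates constraint 5: word begins with /g/ → ill-formed
vdjod.dwi — violates constraint 1: syllable 1 onset /vdj/ has 3 consonants (> 2) → ill-formed
Well-formed: lvo.bid, bi.wwid → 2.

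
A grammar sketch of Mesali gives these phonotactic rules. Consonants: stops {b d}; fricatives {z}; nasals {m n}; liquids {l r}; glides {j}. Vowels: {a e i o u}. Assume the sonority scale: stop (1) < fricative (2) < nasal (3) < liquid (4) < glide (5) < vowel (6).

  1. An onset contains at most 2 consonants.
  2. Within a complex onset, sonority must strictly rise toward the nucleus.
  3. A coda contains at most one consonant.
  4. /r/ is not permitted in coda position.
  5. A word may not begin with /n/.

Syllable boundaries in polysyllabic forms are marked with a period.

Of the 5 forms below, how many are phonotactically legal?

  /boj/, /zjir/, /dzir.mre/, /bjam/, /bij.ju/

3

/boj/ — σ1 onset /b/, coda /j/ ok → phonotactically legal
/zjir/ — violates constraint 4: syllable 1 coda contains /r/ → phonotactically illegal
/dzir.mre/ — violates constraint 4: syllable 1 coda contains /r/ → phonotactically illegal
/bjam/ — σ1 onset /bj/ (1→5 rises), coda /m/ ok → phonotactically legal
/bij.ju/ — σ1 onset /b/, coda /j/ ok; σ2 onset /j/, coda /∅/ ok → phonotactically legal
Phonotactically legal: /boj/, /bjam/, /bij.ju/ → 3.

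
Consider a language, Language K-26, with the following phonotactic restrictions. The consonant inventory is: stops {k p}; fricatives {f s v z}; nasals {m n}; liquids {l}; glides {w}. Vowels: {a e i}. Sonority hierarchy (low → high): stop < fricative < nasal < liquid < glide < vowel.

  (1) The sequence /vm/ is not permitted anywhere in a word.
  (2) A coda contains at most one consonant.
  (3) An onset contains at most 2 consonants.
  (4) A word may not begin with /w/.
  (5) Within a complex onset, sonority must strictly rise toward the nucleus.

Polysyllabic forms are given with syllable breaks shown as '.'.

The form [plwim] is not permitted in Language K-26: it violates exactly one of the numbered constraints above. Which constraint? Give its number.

[plwim]: syllable 1 onset /plw/ has 3 consonants (> 2).
This is a violation of constraint 3: "An onset contains at most 2 consonants."
The remaining constraints (1, 2, 4, 5) are satisfied.

3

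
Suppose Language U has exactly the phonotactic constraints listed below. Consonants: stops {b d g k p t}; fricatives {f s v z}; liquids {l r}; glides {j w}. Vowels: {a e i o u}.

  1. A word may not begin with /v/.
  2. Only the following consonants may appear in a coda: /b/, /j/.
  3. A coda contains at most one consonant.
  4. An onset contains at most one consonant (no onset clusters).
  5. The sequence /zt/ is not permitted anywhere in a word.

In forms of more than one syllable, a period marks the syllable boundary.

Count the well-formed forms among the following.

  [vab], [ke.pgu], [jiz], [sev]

0

[vab] — violates constraint 1: word begins with /v/ → ill-formed
[ke.pgu] — violates constraint 4: syllable 2 onset /pg/ has 2 consonants (> 1) → ill-formed
[jiz] — violates constraint 2: syllable 1 coda contains /z/, which is not a licensed coda consonant → ill-formed
[sev] — violates constraint 2: syllable 1 coda contains /v/, which is not a licensed coda consonant → ill-formed
No form is well-formed → 0.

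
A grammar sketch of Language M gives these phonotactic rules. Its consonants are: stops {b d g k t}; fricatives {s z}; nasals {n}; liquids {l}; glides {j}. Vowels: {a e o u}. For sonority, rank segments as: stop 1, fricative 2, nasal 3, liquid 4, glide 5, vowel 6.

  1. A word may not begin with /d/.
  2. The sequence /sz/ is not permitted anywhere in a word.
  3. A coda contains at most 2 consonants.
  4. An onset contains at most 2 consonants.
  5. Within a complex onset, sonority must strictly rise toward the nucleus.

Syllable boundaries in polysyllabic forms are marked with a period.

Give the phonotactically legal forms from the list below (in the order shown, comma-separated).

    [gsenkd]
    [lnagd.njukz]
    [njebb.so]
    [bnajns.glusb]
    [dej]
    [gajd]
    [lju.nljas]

[njebb.so], [gajd]

[gsenkd] — violates constraint 3: syllable 1 coda /nkd/ has 3 consonants (> 2) → phonotactically illegal
[lnagd.njukz] — violates constraint 5: syllable 1 onset /ln/: /l/ (liquid, 4) → /n/ (nasal, 3) does not rise → phonotactically illegal
[njebb.so] — σ1 onset /nj/ (3→5 rises), coda /bb/ (2C) ok; σ2 onset /s/, coda /∅/ ok → phonotactically legal
[bnajns.glusb] — violates constraint 3: syllable 1 coda /jns/ has 3 consonants (> 2) → phonotactically illegal
[dej] — violates constraint 1: word begins with /d/ → phonotactically illegal
[gajd] — σ1 onset /g/, coda /jd/ (2C) ok → phonotactically legal
[lju.nljas] — violates constraint 4: syllable 2 onset /nlj/ has 3 consonants (> 2) → phonotactically illegal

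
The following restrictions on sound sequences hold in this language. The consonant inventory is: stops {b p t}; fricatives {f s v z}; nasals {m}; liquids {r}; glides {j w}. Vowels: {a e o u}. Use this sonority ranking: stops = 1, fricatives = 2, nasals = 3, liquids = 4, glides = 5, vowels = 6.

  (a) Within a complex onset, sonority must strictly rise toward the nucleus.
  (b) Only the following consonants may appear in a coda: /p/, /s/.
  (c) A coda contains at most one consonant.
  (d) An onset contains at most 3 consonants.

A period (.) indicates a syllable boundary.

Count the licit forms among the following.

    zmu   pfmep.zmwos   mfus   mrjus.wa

3

zmu — σ1 onset /zm/ (2→3 rises), coda /∅/ ok → licit
pfmep.zmwos — σ1 onset /pfm/ (1→2→3 rises), coda /p/ ok; σ2 onset /zmw/ (2→3→5 rises), coda /s/ ok → licit
mfus — violates constraint (a): syllable 1 onset /mf/: /m/ (nasal, 3) → /f/ (fricative, 2) does not rise → illicit
mrjus.wa — σ1 onset /mrj/ (3→4→5 rises), coda /s/ ok; σ2 onset /w/, coda /∅/ ok → licit
Licit: zmu, pfmep.zmwos, mrjus.wa → 3.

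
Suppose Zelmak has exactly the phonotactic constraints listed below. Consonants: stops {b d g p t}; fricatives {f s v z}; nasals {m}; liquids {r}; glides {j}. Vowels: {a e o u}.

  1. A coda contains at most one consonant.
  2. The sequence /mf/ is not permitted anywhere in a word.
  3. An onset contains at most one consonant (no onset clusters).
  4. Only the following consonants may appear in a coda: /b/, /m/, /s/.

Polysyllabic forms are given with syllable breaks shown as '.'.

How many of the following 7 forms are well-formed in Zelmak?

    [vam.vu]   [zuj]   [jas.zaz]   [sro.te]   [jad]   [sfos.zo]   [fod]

[vam.vu] — σ1 onset /v/, coda /m/ ok; σ2 onset /v/, coda /∅/ ok → well-formed
[zuj] — violates constraint 4: syllable 1 coda contains /j/, which is not a licensed coda consonant → ill-formed
[jas.zaz] — violates constraint 4: syllable 2 coda contains /z/, which is not a licensed coda consonant → ill-formed
[sro.te] — violates constraint 3: syllable 1 onset /sr/ has 2 consonants (> 1) → ill-formed
[jad] — violates constraint 4: syllable 1 coda contains /d/, which is not a licensed coda consonant → ill-formed
[sfos.zo] — violates constraint 3: syllable 1 onset /sf/ has 2 consonants (> 1) → ill-formed
[fod] — violates constraint 4: syllable 1 coda contains /d/, which is not a licensed coda consonant → ill-formed
Well-formed: [vam.vu] → 1.

1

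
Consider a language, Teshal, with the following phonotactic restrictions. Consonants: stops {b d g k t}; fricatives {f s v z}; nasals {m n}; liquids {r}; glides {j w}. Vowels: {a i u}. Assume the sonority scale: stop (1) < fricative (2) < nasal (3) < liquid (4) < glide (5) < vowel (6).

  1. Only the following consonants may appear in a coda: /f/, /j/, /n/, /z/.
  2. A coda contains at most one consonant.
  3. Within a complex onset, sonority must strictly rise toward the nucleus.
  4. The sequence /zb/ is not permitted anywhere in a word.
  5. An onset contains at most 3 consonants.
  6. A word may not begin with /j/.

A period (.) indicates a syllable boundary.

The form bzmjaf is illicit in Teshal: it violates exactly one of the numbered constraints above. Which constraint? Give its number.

bzmjaf: syllable 1 onset /bzmj/ has 4 consonants (> 3).
This is a violation of constraint 5: "An onset contains at most 3 consonants."
The remaining constraints (1, 2, 3, 4, 6) are satisfied.

5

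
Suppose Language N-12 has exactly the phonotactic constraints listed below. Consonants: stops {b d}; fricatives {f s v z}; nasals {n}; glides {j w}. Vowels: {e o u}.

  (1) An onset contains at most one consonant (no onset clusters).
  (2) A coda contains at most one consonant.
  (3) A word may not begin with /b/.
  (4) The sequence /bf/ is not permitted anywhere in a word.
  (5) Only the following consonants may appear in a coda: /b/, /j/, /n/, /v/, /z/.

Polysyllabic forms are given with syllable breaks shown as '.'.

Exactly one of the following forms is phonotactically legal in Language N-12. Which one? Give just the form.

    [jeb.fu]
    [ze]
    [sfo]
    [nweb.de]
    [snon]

[jeb.fu] — violates constraint 4: contains banned sequence /bf/ → phonotactically illegal
[ze] — σ1 onset /z/, coda /∅/ ok → phonotactically legal
[sfo] — violates constraint 1: syllable 1 onset /sf/ has 2 consonants (> 1) → phonotactically illegal
[nweb.de] — violates constraint 1: syllable 1 onset /nw/ has 2 consonants (> 1) → phonotactically illegal
[snon] — violates constraint 1: syllable 1 onset /sn/ has 2 consonants (> 1) → phonotactically illegal

[ze]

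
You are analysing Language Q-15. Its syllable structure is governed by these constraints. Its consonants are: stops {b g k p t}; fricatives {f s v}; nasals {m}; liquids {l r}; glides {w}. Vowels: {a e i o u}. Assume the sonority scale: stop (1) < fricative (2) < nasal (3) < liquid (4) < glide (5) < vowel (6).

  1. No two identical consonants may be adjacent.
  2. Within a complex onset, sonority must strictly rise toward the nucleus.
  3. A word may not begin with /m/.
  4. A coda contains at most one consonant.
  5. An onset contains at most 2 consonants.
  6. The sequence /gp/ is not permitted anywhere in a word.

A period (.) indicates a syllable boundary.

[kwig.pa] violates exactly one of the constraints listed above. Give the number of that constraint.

[kwig.pa]: contains banned sequence /gp/.
This is a violation of constraint 6: "The sequence /gp/ is not permitted anywhere in a word."
The remaining constraints (1, 2, 3, 4, 5) are satisfied.

6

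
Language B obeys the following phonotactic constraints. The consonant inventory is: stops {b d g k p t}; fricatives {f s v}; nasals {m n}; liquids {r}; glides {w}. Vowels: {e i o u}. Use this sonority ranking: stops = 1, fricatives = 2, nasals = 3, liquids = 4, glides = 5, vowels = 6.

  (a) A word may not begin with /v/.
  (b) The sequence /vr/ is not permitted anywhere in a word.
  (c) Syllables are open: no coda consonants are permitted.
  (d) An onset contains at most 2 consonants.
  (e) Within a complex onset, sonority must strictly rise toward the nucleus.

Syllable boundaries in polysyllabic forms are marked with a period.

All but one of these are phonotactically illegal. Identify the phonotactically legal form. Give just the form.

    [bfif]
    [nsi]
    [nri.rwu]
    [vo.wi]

[bfif] — violates constraint (c): syllable 1 coda /f/ has 1 consonant (> 0) → phonotactically illegal
[nsi] — violates constraint (e): syllable 1 onset /ns/: /n/ (nasal, 3) → /s/ (fricative, 2) does not rise → phonotactically illegal
[nri.rwu] — σ1 onset /nr/ (3→4 rises), coda /∅/ ok; σ2 onset /rw/ (4→5 rises), coda /∅/ ok → phonotactically legal
[vo.wi] — violates constraint (a): word begins with /v/ → phonotactically illegal

[nri.rwu]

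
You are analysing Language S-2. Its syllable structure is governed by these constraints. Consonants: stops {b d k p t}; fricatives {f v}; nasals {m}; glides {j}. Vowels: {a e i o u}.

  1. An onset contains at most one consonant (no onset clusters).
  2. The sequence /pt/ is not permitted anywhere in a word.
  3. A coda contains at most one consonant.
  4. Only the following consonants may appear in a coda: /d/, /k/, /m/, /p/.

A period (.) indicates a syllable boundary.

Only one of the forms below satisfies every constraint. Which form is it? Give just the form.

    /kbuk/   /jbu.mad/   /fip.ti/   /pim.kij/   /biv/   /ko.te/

/ko.te/

/kbuk/ — violates constraint 1: syllable 1 onset /kb/ has 2 consonants (> 1) → illicit
/jbu.mad/ — violates constraint 1: syllable 1 onset /jb/ has 2 consonants (> 1) → illicit
/fip.ti/ — violates constraint 2: contains banned sequence /pt/ → illicit
/pim.kij/ — violates constraint 4: syllable 2 coda contains /j/, which is not a licensed coda consonant → illicit
/biv/ — violates constraint 4: syllable 1 coda contains /v/, which is not a licensed coda consonant → illicit
/ko.te/ — σ1 onset /k/, coda /∅/ ok; σ2 onset /t/, coda /∅/ ok → licit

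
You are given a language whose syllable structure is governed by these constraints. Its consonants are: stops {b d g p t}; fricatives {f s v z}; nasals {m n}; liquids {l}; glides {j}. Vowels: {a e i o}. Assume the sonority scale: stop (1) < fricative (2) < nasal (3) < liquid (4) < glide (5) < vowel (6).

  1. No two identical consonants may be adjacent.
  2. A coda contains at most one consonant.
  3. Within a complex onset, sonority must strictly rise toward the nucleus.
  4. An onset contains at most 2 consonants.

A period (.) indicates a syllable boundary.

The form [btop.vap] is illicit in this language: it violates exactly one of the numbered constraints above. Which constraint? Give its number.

[btop.vap]: syllable 1 onset /bt/: /b/ (stop, 1) → /t/ (stop, 1) does not rise.
This is a violation of constraint 3: "Within a complex onset, sonority must strictly rise toward the nucleus."
The remaining constraints (1, 2, 4) are satisfied.

3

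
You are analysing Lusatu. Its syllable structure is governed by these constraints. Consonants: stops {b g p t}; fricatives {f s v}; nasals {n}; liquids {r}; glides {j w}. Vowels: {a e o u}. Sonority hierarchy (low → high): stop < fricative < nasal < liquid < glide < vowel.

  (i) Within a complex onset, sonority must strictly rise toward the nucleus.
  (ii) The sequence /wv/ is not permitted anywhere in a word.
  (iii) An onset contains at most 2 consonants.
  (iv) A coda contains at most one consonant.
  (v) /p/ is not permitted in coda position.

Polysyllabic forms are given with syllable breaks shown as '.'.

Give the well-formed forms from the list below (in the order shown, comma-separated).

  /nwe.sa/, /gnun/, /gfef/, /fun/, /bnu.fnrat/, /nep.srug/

/nwe.sa/ — σ1 onset /nw/ (3→5 rises), coda /∅/ ok; σ2 onset /s/, coda /∅/ ok → well-formed
/gnun/ — σ1 onset /gn/ (1→3 rises), coda /n/ ok → well-formed
/gfef/ — σ1 onset /gf/ (1→2 rises), coda /f/ ok → well-formed
/fun/ — σ1 onset /f/, coda /n/ ok → well-formed
/bnu.fnrat/ — violates constraint (iii): syllable 2 onset /fnr/ has 3 consonants (> 2) → ill-formed
/nep.srug/ — violates constraint (v): syllable 1 coda contains /p/ → ill-formed

/nwe.sa/, /gnun/, /gfef/, /fun/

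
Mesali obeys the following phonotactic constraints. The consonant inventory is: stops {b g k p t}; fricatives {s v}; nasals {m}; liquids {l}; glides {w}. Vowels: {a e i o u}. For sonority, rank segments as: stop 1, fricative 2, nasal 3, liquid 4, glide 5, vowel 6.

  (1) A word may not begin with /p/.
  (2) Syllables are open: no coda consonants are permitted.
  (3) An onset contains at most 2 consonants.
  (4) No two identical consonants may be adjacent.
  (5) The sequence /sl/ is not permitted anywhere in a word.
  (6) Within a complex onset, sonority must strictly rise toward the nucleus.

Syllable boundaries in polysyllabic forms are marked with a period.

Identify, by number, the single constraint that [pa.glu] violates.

[pa.glu]: word begins with /p/.
This is a violation of constraint 1: "A word may not begin with /p/."
The remaining constraints (2, 3, 4, 5, 6) are satisfied.

1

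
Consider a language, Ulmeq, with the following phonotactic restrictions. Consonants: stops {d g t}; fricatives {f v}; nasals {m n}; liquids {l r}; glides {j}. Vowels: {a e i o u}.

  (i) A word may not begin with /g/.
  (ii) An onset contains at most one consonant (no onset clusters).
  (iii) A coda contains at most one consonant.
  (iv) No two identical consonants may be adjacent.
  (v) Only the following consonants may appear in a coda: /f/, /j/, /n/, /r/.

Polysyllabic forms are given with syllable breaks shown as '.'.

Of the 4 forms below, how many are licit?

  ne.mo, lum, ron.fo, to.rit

ne.mo — σ1 onset /n/, coda /∅/ ok; σ2 onset /m/, coda /∅/ ok → licit
lum — violates constraint (v): syllable 1 coda contains /m/, which is not a licensed coda consonant → illicit
ron.fo — σ1 onset /r/, coda /n/ ok; σ2 onset /f/, coda /∅/ ok → licit
to.rit — violates constraint (v): syllable 2 coda contains /t/, which is not a licensed coda consonant → illicit
Licit: ne.mo, ron.fo → 2.

2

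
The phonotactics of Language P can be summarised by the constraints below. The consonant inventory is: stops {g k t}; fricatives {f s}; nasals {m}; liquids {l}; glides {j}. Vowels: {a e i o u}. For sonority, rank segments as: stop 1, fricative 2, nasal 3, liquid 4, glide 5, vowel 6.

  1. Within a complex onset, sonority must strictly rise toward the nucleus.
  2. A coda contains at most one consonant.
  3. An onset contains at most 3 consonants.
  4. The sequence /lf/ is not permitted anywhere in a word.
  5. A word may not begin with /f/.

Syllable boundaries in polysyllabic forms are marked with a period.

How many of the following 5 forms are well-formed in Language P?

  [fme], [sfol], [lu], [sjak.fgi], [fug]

[fme] — violates constraint 5: word begins with /f/ → ill-formed
[sfol] — violates constraint 1: syllable 1 onset /sf/: /s/ (fricative, 2) → /f/ (fricative, 2) does not rise → ill-formed
[lu] — σ1 onset /l/, coda /∅/ ok → well-formed
[sjak.fgi] — violates constraint 1: syllable 2 onset /fg/: /f/ (fricative, 2) → /g/ (stop, 1) does not rise → ill-formed
[fug] — violates constraint 5: word begins with /f/ → ill-formed
Well-formed: [lu] → 1.

1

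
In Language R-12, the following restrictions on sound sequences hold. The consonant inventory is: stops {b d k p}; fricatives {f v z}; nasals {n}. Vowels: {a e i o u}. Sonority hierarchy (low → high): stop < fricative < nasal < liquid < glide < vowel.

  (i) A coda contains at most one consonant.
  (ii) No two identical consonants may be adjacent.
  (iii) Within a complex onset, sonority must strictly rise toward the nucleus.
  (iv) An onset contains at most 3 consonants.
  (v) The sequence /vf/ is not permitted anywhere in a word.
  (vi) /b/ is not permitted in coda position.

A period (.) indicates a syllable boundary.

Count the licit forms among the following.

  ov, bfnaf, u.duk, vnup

ov — σ1 onset /∅/, coda /v/ ok → licit
bfnaf — σ1 onset /bfn/ (1→2→3 rises), coda /f/ ok → licit
u.duk — σ1 onset /∅/, coda /∅/ ok; σ2 onset /d/, coda /k/ ok → licit
vnup — σ1 onset /vn/ (2→3 rises), coda /p/ ok → licit
Licit: ov, bfnaf, u.duk, vnup → 4.

4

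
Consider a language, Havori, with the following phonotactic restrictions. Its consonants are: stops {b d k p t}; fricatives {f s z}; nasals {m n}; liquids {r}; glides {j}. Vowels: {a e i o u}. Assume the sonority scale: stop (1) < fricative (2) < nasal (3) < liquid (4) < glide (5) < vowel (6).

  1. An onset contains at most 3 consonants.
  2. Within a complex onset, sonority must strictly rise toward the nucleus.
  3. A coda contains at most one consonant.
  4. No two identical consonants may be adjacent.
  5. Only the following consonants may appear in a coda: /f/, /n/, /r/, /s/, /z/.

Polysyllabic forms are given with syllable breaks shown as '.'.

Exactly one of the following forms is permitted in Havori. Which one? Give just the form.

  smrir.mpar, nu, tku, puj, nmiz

smrir.mpar — violates constraint 2: syllable 2 onset /mp/: /m/ (nasal, 3) → /p/ (stop, 1) does not rise → not permitted
nu — σ1 onset /n/, coda /∅/ ok → permitted
tku — violates constraint 2: syllable 1 onset /tk/: /t/ (stop, 1) → /k/ (stop, 1) does not rise → not permitted
puj — violates constraint 5: syllable 1 coda contains /j/, which is not a licensed coda consonant → not permitted
nmiz — violates constraint 2: syllable 1 onset /nm/: /n/ (nasal, 3) → /m/ (nasal, 3) does not rise → not permitted

nu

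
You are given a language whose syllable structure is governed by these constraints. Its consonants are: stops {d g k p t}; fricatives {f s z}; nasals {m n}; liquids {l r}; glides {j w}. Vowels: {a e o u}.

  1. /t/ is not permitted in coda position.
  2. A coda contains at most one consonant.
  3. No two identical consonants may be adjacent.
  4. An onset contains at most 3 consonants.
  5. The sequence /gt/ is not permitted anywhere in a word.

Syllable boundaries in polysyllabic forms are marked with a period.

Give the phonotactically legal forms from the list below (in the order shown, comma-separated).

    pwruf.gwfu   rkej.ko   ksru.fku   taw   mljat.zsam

pwruf.gwfu — σ1 onset /pwr/ (3C), coda /f/ ok; σ2 onset /gwf/ (3C), coda /∅/ ok → phonotactically legal
rkej.ko — σ1 onset /rk/ (2C), coda /j/ ok; σ2 onset /k/, coda /∅/ ok → phonotactically legal
ksru.fku — σ1 onset /ksr/ (3C), coda /∅/ ok; σ2 onset /fk/ (2C), coda /∅/ ok → phonotactically legal
taw — σ1 onset /t/, coda /w/ ok → phonotactically legal
mljat.zsam — violates constraint 1: syllable 1 coda contains /t/ → phonotactically illegal

pwruf.gwfu, rkej.ko, ksru.fku, taw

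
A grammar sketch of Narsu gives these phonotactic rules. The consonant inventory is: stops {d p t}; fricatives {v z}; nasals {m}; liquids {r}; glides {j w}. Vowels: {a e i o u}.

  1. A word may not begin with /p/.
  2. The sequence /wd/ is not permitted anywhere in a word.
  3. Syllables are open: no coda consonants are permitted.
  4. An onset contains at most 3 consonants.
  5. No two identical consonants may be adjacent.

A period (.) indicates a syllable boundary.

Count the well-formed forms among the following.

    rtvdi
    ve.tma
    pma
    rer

rtvdi — violates constraint 4: syllable 1 onset /rtvd/ has 4 consonants (> 3) → ill-formed
ve.tma — σ1 onset /v/, coda /∅/ ok; σ2 onset /tm/ (2C), coda /∅/ ok → well-formed
pma — violates constraint 1: word begins with /p/ → ill-formed
rer — violates constraint 3: syllable 1 coda /r/ has 1 consonant (> 0) → ill-formed
Well-formed: ve.tma → 1.

1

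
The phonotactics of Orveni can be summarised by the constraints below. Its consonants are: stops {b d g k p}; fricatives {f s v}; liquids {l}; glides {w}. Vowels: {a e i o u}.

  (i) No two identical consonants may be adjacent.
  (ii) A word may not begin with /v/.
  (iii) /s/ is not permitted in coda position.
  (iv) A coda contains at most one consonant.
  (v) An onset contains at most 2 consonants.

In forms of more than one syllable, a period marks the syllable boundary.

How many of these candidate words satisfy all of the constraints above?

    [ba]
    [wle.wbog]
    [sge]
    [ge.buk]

[ba] — σ1 onset /b/, coda /∅/ ok → phonotactically legal
[wle.wbog] — σ1 onset /wl/ (2C), coda /∅/ ok; σ2 onset /wb/ (2C), coda /g/ ok → phonotactically legal
[sge] — σ1 onset /sg/ (2C), coda /∅/ ok → phonotactically legal
[ge.buk] — σ1 onset /g/, coda /∅/ ok; σ2 onset /b/, coda /k/ ok → phonotactically legal
Phonotactically legal: [ba], [wle.wbog], [sge], [ge.buk] → 4.

4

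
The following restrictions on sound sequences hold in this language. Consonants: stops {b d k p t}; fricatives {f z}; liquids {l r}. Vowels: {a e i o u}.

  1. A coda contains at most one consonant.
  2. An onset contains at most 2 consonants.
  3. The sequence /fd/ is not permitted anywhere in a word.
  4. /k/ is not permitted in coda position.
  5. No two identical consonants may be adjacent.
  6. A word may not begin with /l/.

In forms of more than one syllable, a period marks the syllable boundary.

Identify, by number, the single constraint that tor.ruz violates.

tor.ruz: adjacent identical consonants /rr/.
This is a violation of constraint 5: "No two identical consonants may be adjacent."
The remaining constraints (1, 2, 3, 4, 6) are satisfied.

5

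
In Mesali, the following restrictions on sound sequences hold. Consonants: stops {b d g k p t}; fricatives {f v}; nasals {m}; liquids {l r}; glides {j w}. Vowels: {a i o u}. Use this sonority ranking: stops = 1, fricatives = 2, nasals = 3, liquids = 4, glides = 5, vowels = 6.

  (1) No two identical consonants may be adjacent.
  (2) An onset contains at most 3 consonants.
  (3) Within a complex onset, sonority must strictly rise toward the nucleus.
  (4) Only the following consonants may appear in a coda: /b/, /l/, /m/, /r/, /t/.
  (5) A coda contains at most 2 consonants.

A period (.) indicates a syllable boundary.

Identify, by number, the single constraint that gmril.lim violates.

gmril.lim: adjacent identical consonants /ll/.
This is a violation of constraint 1: "No two identical consonants may be adjacent."
The remaining constraints (2, 3, 4, 5) are satisfied.

1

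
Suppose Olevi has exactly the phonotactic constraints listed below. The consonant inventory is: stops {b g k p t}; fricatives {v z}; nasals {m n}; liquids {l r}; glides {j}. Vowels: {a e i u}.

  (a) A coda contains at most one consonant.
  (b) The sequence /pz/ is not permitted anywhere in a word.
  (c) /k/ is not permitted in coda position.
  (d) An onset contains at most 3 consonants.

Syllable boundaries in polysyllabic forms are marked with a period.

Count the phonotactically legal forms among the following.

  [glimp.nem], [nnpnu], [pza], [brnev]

[glimp.nem] — violates constraint (a): syllable 1 coda /mp/ has 2 consonants (> 1) → phonotactically illegal
[nnpnu] — violates constraint (d): syllable 1 onset /nnpn/ has 4 consonants (> 3) → phonotactically illegal
[pza] — violates constraint (b): contains banned sequence /pz/ → phonotactically illegal
[brnev] — σ1 onset /brn/ (3C), coda /v/ ok → phonotactically legal
Phonotactically legal: [brnev] → 1.

1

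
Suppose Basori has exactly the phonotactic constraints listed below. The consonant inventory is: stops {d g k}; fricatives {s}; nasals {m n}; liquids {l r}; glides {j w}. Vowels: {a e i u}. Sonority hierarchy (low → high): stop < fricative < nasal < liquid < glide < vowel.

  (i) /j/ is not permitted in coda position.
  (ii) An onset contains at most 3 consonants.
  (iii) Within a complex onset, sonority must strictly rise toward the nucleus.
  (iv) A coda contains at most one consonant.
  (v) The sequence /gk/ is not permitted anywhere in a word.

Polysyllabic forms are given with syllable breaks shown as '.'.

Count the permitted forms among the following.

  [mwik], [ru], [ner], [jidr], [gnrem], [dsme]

5

[mwik] — σ1 onset /mw/ (3→5 rises), coda /k/ ok → permitted
[ru] — σ1 onset /r/, coda /∅/ ok → permitted
[ner] — σ1 onset /n/, coda /r/ ok → permitted
[jidr] — violates constraint (iv): syllable 1 coda /dr/ has 2 consonants (> 1) → not permitted
[gnrem] — σ1 onset /gnr/ (1→3→4 rises), coda /m/ ok → permitted
[dsme] — σ1 onset /dsm/ (1→2→3 rises), coda /∅/ ok → permitted
Permitted: [mwik], [ru], [ner], [gnrem], [dsme] → 5.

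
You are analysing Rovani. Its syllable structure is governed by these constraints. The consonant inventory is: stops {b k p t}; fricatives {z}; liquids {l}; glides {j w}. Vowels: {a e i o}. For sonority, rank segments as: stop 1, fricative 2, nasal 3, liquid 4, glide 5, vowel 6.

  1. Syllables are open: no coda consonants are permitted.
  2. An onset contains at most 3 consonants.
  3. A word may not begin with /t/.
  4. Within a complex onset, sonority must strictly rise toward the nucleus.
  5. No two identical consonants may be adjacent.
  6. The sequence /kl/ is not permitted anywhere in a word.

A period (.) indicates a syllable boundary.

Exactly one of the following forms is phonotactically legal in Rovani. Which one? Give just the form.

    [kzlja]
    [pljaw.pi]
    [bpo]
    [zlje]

[kzlja] — violates constraint 2: syllable 1 onset /kzlj/ has 4 consonants (> 3) → phonotactically illegal
[pljaw.pi] — violates constraint 1: syllable 1 coda /w/ has 1 consonant (> 0) → phonotactically illegal
[bpo] — violates constraint 4: syllable 1 onset /bp/: /b/ (stop, 1) → /p/ (stop, 1) does not rise → phonotactically illegal
[zlje] — σ1 onset /zlj/ (2→4→5 rises), coda /∅/ ok → phonotactically legal

[zlje]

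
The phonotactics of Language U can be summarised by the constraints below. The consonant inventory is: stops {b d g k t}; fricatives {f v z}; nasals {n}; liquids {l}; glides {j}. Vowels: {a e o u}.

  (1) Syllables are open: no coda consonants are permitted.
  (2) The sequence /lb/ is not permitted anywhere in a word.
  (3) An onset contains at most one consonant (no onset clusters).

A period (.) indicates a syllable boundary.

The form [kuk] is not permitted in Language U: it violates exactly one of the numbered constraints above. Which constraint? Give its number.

[kuk]: syllable 1 coda /k/ has 1 consonant (> 0).
This is a violation of constraint 1: "Syllables are open: no coda consonants are permitted."
The remaining constraints (2, 3) are satisfied.

1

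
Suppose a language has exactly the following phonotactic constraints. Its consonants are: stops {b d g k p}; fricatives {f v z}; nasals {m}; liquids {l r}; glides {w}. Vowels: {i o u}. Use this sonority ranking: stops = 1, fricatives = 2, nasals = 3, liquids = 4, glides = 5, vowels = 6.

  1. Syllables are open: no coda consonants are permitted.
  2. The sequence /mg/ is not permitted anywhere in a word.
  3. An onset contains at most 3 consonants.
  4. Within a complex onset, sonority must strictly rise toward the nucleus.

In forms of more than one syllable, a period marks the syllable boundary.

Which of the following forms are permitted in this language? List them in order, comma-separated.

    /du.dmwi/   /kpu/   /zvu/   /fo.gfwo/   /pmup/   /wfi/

/du.dmwi/, /fo.gfwo/

/du.dmwi/ — σ1 onset /d/, coda /∅/ ok; σ2 onset /dmw/ (1→3→5 rises), coda /∅/ ok → permitted
/kpu/ — violates constraint 4: syllable 1 onset /kp/: /k/ (stop, 1) → /p/ (stop, 1) does not rise → not permitted
/zvu/ — violates constraint 4: syllable 1 onset /zv/: /z/ (fricative, 2) → /v/ (fricative, 2) does not rise → not permitted
/fo.gfwo/ — σ1 onset /f/, coda /∅/ ok; σ2 onset /gfw/ (1→2→5 rises), coda /∅/ ok → permitted
/pmup/ — violates constraint 1: syllable 1 coda /p/ has 1 consonant (> 0) → not permitted
/wfi/ — violates constraint 4: syllable 1 onset /wf/: /w/ (glide, 5) → /f/ (fricative, 2) does not rise → not permitted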